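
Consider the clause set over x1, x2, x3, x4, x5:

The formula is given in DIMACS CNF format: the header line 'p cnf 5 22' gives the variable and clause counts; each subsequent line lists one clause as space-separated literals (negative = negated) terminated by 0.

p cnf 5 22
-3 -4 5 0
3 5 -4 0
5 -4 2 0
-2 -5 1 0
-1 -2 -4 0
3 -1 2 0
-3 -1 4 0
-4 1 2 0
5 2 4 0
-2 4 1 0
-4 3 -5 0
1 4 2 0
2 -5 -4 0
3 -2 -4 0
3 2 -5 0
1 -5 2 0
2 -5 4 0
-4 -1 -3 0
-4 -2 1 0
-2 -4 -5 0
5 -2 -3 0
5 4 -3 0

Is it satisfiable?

Yes, satisfiable

Suppose x3 = False.
Suppose x5 = False.
The clause (¬x4) is unit, so x4 = False.
The clause (x2) is unit, so x2 = True.
The clause (x1) is unit, so x1 = True.
This assignment satisfies each clause.
A satisfying assignment: x1: True,  x2: True,  x3: False,  x4: False,  x5: False.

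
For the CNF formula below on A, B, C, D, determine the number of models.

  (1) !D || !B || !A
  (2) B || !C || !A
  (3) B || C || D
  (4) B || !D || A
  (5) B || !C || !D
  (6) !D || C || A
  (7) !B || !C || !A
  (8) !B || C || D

There are 2^4 = 16 truth assignments over (A, B, C, D).
Split on D. With D = true, the clauses containing D are satisfied and !D drops from the rest; 2 of the 2^3 = 8 assignments to the other variables satisfy what remains.
With D = false, by the same count on the reduced clause set, 2 assignments work.
(One model: A=F, B=F, C=T, D=F.)
Total: 2 + 2 = 4.

4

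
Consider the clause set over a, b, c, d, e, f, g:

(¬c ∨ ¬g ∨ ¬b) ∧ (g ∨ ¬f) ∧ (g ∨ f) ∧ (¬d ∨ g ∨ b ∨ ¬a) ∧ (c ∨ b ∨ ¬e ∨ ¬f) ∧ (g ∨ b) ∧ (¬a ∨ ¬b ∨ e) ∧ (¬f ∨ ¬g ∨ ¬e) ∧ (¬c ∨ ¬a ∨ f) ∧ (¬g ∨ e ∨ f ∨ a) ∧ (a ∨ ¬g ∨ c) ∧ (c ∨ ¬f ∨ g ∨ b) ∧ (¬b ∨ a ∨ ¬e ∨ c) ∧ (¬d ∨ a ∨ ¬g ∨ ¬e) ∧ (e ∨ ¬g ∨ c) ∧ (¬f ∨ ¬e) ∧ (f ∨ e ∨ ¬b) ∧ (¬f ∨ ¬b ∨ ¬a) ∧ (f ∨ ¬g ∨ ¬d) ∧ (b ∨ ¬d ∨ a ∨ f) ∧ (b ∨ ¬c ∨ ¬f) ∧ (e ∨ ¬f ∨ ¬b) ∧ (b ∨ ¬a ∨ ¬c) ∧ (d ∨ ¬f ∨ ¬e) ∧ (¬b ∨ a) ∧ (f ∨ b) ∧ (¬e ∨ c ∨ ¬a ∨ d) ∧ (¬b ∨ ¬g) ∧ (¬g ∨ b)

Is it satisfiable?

Case g = True:
The clause (¬b) is unit, so b = False.
But (b) is also a unit clause — contradiction.
Undo g and try g = False.
The clause (¬f) is unit, so f = False.
But (f) is also a unit clause — contradiction.
Either choice for g ends in contradiction.
No assignment satisfies every clause.

No, unsatisfiable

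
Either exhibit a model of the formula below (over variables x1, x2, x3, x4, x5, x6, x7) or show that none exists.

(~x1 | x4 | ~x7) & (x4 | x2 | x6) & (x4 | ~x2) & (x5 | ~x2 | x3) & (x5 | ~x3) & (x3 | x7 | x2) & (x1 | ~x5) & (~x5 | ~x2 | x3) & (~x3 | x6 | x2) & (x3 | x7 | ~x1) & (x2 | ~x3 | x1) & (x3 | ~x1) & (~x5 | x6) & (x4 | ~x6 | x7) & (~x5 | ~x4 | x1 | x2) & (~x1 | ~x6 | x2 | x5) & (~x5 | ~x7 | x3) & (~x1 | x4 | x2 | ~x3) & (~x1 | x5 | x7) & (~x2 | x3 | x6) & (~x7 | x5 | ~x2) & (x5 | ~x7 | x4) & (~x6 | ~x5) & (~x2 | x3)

x1 ↦ 0,  x2 ↦ 0,  x3 ↦ 0,  x4 ↦ 1,  x5 ↦ 0,  x6 ↦ 1,  x7 ↦ 1

Try x4 = 1.
Try x5 = 0.
Unit clause (~x3) forces x3 = 0.
Unit clause (~x2) forces x2 = 0.
Unit clause (x7) forces x7 = 1.
Unit clause (~x1) forces x1 = 0.
Every clause is now satisfied; x6 is unconstrained.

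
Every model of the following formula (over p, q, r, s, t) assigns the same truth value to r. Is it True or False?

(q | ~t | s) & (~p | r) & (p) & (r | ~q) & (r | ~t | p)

True

Suppose r = 0.
Unit clause (~p) forces p = 0.
Now (p) is unsatisfied and unit — conflict.
So every satisfying assignment has r = True.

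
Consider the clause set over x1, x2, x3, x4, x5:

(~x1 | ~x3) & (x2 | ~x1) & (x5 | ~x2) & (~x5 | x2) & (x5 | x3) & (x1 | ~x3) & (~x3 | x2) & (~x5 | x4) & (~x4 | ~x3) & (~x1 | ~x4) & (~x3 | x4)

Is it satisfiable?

Branch on x1: set x1 = 0.
The clause (~x3) is unit, so x3 = 0.
The clause (x5) is unit, so x5 = 1.
The clause (x2) is unit, so x2 = 1.
The clause (x4) is unit, so x4 = 1.
This assignment satisfies each clause.
A satisfying assignment: x1: 0,  x2: 1,  x3: 0,  x4: 1,  x5: 1.

Yes, satisfiable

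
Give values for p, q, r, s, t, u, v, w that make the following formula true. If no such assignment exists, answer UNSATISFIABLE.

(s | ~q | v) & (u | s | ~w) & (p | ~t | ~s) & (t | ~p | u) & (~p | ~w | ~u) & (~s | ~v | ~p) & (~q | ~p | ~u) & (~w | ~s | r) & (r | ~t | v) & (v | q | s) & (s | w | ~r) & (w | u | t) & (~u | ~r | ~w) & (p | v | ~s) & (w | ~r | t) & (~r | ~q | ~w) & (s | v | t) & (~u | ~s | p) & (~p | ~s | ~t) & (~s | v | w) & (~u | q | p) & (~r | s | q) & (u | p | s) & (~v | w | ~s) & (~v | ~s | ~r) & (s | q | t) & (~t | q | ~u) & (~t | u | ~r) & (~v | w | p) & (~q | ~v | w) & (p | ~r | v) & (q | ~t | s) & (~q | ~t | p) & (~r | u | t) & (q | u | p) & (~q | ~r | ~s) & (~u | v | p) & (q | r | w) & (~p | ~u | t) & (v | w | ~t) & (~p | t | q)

Branch on s: set s = 0.
Branch on q: set q = 1.
(v) alone gives v = 1.
(w) alone gives w = 1.
(u) alone gives u = 1.
(~p) alone gives p = 0.
(~r) alone gives r = 0.
(~t) alone gives t = 0.
This assignment satisfies each clause.

p: 0; q: 1; r: 0; s: 0; t: 0; u: 1; v: 1; w: 1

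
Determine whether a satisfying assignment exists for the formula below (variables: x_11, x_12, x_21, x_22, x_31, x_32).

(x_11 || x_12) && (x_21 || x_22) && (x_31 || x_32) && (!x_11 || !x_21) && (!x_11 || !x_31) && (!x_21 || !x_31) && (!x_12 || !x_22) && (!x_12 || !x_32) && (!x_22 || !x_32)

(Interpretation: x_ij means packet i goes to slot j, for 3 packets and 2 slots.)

Suppose x_11 = true.
(!x_21) alone gives x_21 = false.
(x_22) alone gives x_22 = true.
(!x_31) alone gives x_31 = false.
(x_32) alone gives x_32 = true.
Now (!x_32) is unsatisfied and unit — conflict.
Backtrack on x_11: now try x_11 = false.
(x_12) alone gives x_12 = true.
(!x_22) alone gives x_22 = false.
(x_21) alone gives x_21 = true.
(!x_31) alone gives x_31 = false.
(x_32) alone gives x_32 = true.
Now (!x_32) is unsatisfied and unit — conflict.
Neither x_11 = true nor x_11 = false works.
No assignment satisfies every clause.

No, unsatisfiable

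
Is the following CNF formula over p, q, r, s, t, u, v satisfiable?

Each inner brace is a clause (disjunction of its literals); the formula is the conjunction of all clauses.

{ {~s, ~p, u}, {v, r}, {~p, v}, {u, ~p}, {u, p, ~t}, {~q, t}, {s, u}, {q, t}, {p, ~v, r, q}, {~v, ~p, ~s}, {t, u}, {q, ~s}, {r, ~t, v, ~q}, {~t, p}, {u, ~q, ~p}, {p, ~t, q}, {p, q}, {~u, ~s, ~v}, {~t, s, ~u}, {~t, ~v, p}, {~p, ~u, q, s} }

Case v = 1:
Case u = 1:
The clause (~s) is unit, so s = 0.
The clause (~t) is unit, so t = 0.
The clause (~q) is unit, so q = 0.
Now (q) is unsatisfied and unit — conflict.
So u must be the other value — set u = 0.
The clause (~p) is unit, so p = 0.
The clause (~t) is unit, so t = 0.
Now (t) is unsatisfied and unit — conflict.
Either choice for u ends in contradiction.
So v must be the other value — set v = 0.
The clause (r) is unit, so r = 1.
The clause (~p) is unit, so p = 0.
The clause (~t) is unit, so t = 0.
The clause (~q) is unit, so q = 0.
Now (q) is unsatisfied and unit — conflict.
Either choice for v ends in contradiction.
No assignment satisfies every clause.

No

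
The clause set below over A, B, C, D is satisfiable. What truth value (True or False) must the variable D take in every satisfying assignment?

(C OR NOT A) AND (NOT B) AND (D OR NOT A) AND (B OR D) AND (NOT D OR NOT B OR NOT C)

True

Suppose D = false.
(NOT B) alone gives B = false.
That conflicts with the unit clause (B).
So every satisfying assignment has D = True.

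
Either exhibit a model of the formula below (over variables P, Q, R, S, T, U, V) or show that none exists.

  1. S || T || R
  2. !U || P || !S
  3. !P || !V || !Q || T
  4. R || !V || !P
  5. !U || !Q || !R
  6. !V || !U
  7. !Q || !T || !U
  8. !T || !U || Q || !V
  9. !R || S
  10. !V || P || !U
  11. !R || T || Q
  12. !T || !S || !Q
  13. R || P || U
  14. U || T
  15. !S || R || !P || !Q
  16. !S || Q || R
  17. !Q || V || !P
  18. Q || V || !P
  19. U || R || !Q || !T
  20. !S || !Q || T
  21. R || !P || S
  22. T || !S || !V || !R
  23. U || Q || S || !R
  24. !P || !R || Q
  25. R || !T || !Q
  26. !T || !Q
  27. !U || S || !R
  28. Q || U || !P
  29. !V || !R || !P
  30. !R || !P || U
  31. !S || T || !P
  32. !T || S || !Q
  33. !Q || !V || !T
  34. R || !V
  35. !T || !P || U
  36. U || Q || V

Branch on V: set V = true.
From the singleton clause (!U), U = false.
From the singleton clause (T), T = true.
From the singleton clause (!Q), Q = false.
From the singleton clause (!P), P = false.
From the singleton clause (R), R = true.
From the singleton clause (S), S = true.
Every clause now holds.

P=false, Q=false, R=true, S=true, T=true, U=false, V=true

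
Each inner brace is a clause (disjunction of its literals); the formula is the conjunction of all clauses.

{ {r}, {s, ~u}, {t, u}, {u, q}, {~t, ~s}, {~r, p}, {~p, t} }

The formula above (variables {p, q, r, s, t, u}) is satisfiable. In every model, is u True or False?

Suppose u = 1.
Unit clause (r) forces r = 1.
Unit clause (s) forces s = 1.
Unit clause (~t) forces t = 0.
Unit clause (p) forces p = 1.
That conflicts with the unit clause (~p).
So every satisfying assignment has u = False.

False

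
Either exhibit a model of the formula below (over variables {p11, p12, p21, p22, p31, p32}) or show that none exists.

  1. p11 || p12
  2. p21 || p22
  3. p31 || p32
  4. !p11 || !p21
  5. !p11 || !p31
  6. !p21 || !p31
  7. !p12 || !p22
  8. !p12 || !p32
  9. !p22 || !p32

Try p11 = true.
The clause (!p21) is unit, so p21 = false.
The clause (p22) is unit, so p22 = true.
The clause (!p31) is unit, so p31 = false.
The clause (p32) is unit, so p32 = true.
Now (!p32) is unsatisfied and unit — conflict.
Backtrack on p11: now try p11 = false.
The clause (p12) is unit, so p12 = true.
The clause (!p22) is unit, so p22 = false.
The clause (p21) is unit, so p21 = true.
The clause (!p31) is unit, so p31 = false.
The clause (p32) is unit, so p32 = true.
Now (!p32) is unsatisfied and unit — conflict.
Either choice for p11 ends in contradiction.

UNSATISFIABLE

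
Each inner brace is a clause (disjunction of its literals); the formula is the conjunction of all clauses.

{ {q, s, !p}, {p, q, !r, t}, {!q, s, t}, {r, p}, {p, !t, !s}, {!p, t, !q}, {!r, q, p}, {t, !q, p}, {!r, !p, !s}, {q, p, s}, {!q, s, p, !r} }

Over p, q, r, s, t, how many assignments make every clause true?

There are 2^5 = 32 truth assignments over (p, q, r, s, t).
Split on t. With t = true, the clauses containing t are satisfied and !t drops from the rest; 4 of the 2^4 = 16 assignments to the other variables satisfy what remains.
With t = false, by the same count on the reduced clause set, 1 assignment works.
(One model: p=T, q=F, r=F, s=T, t=F.)
Total: 4 + 1 = 5.

5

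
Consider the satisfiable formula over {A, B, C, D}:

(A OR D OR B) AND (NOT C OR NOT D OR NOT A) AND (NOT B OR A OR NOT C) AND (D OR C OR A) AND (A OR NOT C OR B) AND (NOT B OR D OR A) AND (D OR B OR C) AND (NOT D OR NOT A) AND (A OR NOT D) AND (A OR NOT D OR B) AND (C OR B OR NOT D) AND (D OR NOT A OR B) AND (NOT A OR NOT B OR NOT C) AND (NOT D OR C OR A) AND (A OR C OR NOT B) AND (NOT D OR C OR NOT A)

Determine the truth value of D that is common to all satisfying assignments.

False

Suppose D = true.
(NOT A) alone gives A = false.
But (A) is also a unit clause — contradiction.
So every satisfying assignment has D = False.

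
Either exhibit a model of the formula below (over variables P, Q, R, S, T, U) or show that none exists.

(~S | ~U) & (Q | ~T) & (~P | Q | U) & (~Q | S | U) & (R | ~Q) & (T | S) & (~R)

Unit clause (~R) forces R = 0.
Unit clause (~Q) forces Q = 0.
Unit clause (~T) forces T = 0.
Unit clause (S) forces S = 1.
Unit clause (~U) forces U = 0.
Unit clause (~P) forces P = 0.
All clauses are satisfied.

P: 0,  Q: 0,  R: 0,  S: 1,  T: 0,  U: 0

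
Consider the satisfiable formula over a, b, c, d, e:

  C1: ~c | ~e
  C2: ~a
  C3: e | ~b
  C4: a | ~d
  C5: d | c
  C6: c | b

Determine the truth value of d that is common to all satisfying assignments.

Suppose d = 1.
Unit clause (~a) forces a = 0.
Now (a) is unsatisfied and unit — conflict.
So every satisfying assignment has d = False.

False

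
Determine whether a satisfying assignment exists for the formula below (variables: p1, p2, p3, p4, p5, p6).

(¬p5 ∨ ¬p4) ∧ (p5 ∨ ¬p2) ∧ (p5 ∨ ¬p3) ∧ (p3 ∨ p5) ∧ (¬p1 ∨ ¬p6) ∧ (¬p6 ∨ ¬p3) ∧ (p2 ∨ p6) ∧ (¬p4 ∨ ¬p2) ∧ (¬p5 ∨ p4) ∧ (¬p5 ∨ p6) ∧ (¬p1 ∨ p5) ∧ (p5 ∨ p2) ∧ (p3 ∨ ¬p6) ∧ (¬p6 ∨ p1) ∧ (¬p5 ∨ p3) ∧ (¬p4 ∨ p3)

No

Branch on p5: set p5 = False.
Unit clause (¬p2) forces p2 = False.
Now (p2) is unsatisfied and unit — conflict.
So p5 must be the other value — set p5 = True.
Unit clause (¬p4) forces p4 = False.
Now (p4) is unsatisfied and unit — conflict.
Both values of p5 lead to a conflict.
No assignment satisfies every clause.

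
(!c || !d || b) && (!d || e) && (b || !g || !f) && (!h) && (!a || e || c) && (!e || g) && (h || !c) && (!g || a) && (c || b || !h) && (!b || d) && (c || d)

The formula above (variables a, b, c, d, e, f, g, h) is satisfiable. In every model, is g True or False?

Suppose g = false.
From the singleton clause (!h), h = false.
From the singleton clause (!e), e = false.
From the singleton clause (!d), d = false.
From the singleton clause (!c), c = false.
That conflicts with the unit clause (c).
So every satisfying assignment has g = True.

True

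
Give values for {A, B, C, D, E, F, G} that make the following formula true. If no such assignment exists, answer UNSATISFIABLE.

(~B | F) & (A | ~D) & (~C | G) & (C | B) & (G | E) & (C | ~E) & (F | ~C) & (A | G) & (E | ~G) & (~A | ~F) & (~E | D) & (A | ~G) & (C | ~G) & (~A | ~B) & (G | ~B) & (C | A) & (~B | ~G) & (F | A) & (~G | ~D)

Try B = 0.
From the singleton clause (C), C = 1.
From the singleton clause (G), G = 1.
From the singleton clause (F), F = 1.
From the singleton clause (E), E = 1.
From the singleton clause (~A), A = 0.
That conflicts with the unit clause (A).
That branch fails; take B = 1 instead.
From the singleton clause (F), F = 1.
From the singleton clause (~A), A = 0.
From the singleton clause (~D), D = 0.
From the singleton clause (G), G = 1.
That conflicts with the unit clause (~G).
Neither B = 1 nor B = 0 works.

UNSATISFIABLE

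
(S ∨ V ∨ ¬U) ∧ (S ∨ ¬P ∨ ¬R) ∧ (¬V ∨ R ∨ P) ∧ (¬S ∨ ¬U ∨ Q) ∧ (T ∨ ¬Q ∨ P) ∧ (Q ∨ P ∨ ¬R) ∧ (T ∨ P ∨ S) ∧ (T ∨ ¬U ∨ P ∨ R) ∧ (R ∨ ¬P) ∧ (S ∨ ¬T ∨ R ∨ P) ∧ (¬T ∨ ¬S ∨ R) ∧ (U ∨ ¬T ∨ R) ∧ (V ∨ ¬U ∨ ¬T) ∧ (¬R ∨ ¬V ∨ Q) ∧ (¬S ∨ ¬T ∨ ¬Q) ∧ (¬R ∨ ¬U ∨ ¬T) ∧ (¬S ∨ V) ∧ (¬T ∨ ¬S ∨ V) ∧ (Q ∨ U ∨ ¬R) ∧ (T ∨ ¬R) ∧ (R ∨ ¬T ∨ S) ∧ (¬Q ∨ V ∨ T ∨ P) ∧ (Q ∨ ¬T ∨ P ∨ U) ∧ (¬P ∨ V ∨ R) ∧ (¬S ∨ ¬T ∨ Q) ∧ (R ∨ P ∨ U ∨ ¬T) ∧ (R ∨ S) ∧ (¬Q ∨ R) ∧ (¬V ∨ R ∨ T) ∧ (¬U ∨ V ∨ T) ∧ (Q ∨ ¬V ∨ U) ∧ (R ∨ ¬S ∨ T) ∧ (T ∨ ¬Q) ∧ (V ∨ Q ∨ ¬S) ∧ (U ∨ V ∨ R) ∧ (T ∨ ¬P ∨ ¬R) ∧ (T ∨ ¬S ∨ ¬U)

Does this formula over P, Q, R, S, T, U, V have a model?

Satisfiable

Suppose R = True.
From the singleton clause (T), T = True.
From the singleton clause (¬U), U = False.
From the singleton clause (Q), Q = True.
From the singleton clause (¬S), S = False.
From the singleton clause (¬P), P = False.
All clauses hold; V can take either value.
A satisfying assignment: P: False,  Q: True,  R: True,  S: False,  T: True,  U: False,  V: False.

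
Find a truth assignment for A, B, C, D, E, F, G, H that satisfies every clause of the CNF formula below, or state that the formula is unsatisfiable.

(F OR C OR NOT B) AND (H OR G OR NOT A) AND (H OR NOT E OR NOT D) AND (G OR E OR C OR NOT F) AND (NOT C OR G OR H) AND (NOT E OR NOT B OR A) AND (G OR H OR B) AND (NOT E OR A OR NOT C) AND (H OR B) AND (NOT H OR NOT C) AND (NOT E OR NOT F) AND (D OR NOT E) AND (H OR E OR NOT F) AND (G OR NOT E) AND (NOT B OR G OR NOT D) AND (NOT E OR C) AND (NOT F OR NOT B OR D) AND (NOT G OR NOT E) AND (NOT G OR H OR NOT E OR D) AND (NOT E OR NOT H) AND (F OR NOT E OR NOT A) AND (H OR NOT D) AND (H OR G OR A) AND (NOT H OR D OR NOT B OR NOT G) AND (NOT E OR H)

Try H = true.
From the singleton clause (NOT C), C = false.
From the singleton clause (NOT E), E = false.
Try F = false.
From the singleton clause (NOT B), B = false.
Every clause is now satisfied; A, D, G are unconstrained.

A ↦ false; B ↦ false; C ↦ false; D ↦ true; E ↦ false; F ↦ false; G ↦ true; H ↦ true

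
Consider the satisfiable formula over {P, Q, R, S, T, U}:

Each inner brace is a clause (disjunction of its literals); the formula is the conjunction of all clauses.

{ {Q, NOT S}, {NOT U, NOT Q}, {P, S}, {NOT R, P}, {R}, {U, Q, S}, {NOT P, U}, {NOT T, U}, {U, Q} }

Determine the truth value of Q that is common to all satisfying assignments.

False

Suppose Q = true.
Unit clause (NOT U) forces U = false.
Unit clause (R) forces R = true.
Unit clause (P) forces P = true.
That conflicts with the unit clause (NOT P).
So every satisfying assignment has Q = False.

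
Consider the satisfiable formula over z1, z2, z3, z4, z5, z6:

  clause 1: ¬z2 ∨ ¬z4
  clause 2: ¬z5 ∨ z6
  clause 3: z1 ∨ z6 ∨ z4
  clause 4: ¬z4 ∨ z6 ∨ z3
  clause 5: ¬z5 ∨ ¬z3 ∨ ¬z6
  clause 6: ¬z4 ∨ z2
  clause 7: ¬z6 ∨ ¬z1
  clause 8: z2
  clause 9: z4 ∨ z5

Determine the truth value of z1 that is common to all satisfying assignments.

Suppose z1 = True.
From the singleton clause (¬z6), z6 = False.
From the singleton clause (¬z5), z5 = False.
From the singleton clause (z2), z2 = True.
From the singleton clause (¬z4), z4 = False.
Now (z4) is unsatisfied and unit — conflict.
So every satisfying assignment has z1 = False.

False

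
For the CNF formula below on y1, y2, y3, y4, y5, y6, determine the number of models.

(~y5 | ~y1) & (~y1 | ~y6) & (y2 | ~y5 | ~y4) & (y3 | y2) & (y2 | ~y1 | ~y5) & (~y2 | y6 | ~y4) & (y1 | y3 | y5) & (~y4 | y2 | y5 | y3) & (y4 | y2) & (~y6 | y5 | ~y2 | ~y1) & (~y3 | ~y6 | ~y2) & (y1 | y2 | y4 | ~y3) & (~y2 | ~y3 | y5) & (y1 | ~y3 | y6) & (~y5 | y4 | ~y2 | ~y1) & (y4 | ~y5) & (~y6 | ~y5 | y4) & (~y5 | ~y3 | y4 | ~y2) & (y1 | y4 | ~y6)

There are 2^6 = 64 truth assignments over (y1, y2, y3, y4, y5, y6).
Split on y6. With y6 = 1, the clauses containing y6 are satisfied and ~y6 drops from the rest; 2 of the 2^5 = 32 assignments to the other variables satisfy what remains.
With y6 = 0, by the same count on the reduced clause set, 2 assignments work.
Total: 2 + 2 = 4.

4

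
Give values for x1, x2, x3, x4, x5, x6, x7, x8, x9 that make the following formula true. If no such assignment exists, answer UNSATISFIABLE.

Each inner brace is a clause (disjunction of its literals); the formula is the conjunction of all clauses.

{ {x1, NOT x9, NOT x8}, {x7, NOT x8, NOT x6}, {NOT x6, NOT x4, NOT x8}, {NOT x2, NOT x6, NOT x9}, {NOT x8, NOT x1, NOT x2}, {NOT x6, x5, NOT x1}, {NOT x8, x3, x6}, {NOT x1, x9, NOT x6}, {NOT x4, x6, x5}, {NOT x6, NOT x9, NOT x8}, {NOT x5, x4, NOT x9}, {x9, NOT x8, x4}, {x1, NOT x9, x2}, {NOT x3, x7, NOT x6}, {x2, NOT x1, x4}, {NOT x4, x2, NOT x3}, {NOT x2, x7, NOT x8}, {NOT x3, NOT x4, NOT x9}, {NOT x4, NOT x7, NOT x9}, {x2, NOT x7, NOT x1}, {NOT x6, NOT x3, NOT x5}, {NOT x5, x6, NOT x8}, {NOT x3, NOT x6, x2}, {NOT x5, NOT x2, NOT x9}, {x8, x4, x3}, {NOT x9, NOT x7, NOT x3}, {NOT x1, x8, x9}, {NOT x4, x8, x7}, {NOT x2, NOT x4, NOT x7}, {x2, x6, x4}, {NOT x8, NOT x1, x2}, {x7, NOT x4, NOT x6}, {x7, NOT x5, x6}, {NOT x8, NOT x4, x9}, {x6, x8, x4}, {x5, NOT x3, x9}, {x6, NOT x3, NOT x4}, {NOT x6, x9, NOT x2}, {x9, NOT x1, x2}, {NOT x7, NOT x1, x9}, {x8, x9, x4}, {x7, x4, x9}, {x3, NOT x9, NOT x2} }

x1=false; x2=false; x3=false; x4=true; x5=true; x6=true; x7=true; x8=false; x9=false

Suppose x1 = false.
Suppose x9 = false.
Suppose x8 = false.
(x4) alone gives x4 = true.
(x7) alone gives x7 = true.
(NOT x2) alone gives x2 = false.
(NOT x3) alone gives x3 = false.
Suppose x6 = true.
All clauses hold; x5 can take either value.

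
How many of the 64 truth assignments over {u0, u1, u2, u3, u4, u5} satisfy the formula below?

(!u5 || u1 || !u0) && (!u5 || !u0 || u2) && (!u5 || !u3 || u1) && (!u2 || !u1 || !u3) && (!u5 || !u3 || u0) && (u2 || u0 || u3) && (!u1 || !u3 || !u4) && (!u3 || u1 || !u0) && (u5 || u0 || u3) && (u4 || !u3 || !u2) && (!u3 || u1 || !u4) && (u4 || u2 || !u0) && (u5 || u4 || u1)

12

There are 2^6 = 64 truth assignments over (u0, u1, u2, u3, u4, u5).
Split on u2. With u2 = true, the clauses containing u2 are satisfied and !u2 drops from the rest; 9 of the 2^5 = 32 assignments to the other variables satisfy what remains.
With u2 = false, by the same count on the reduced clause set, 3 assignments work.
(One model: u0=F, u1=F, u2=T, u3=F, u4=F, u5=T.)
Total: 9 + 3 = 12.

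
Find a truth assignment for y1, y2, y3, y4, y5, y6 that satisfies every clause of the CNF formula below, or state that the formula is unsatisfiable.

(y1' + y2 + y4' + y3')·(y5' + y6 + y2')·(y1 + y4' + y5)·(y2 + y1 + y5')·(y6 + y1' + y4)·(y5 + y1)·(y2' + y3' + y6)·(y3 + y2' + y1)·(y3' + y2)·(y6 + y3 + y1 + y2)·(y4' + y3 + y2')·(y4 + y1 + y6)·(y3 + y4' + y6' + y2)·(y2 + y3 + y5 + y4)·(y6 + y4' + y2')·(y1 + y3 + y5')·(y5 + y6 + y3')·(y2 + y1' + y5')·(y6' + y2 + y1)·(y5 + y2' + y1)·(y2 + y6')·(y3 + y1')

Suppose y5 = 0.
From the singleton clause (y1), y1 = 1.
From the singleton clause (y3), y3 = 1.
From the singleton clause (y2), y2 = 1.
From the singleton clause (y6), y6 = 1.
Every clause is now satisfied; y4 is unconstrained.

y1: 1; y2: 1; y3: 1; y4: 1; y5: 0; y6: 1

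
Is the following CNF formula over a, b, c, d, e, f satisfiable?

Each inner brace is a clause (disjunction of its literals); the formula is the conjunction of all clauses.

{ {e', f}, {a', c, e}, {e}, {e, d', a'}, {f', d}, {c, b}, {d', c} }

Satisfiable

From the singleton clause (e), e = 1.
From the singleton clause (f), f = 1.
From the singleton clause (d), d = 1.
From the singleton clause (c), c = 1.
No clause remains; a, b are free.
A satisfying assignment: a ↦ 0,  b ↦ 1,  c ↦ 1,  d ↦ 1,  e ↦ 1,  f ↦ 1.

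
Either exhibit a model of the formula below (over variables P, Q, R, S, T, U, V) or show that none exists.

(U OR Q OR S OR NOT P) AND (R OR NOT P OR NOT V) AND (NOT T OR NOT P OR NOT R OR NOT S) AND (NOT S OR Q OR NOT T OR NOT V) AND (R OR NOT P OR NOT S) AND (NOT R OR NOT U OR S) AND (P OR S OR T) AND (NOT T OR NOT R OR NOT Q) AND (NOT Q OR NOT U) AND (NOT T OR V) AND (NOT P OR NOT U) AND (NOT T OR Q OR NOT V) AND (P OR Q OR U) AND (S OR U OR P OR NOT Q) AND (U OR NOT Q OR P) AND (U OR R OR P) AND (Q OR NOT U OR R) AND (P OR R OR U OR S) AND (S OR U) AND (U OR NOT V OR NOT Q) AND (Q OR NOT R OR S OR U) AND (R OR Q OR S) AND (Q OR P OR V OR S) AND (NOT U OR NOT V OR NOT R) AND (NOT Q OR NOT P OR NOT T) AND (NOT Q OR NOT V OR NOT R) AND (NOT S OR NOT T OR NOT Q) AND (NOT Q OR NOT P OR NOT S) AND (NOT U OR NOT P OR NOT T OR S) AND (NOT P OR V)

Suppose Q = false.
Suppose T = false.
Suppose P = true.
(NOT U) alone gives U = false.
(S) alone gives S = true.
(R) alone gives R = true.
(V) alone gives V = true.
Every clause now holds.

P ↦ true, Q ↦ false, R ↦ true, S ↦ true, T ↦ false, U ↦ false, V ↦ true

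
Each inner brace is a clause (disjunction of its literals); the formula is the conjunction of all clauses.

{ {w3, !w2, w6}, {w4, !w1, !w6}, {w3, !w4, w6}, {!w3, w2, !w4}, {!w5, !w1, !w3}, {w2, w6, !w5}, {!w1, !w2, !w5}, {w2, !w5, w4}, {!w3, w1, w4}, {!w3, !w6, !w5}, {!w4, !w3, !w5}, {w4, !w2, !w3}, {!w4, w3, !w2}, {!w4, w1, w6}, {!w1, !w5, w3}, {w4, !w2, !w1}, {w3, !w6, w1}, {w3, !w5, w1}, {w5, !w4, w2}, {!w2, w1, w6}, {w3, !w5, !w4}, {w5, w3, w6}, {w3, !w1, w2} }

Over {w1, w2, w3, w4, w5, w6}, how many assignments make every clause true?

There are 2^6 = 64 truth assignments over (w1, w2, w3, w4, w5, w6).
Split on w6. With w6 = true, the clauses containing w6 are satisfied and !w6 drops from the rest; 2 of the 2^5 = 32 assignments to the other variables satisfy what remains.
With w6 = false, by the same count on the reduced clause set, 2 assignments work.
Total: 2 + 2 = 4.

4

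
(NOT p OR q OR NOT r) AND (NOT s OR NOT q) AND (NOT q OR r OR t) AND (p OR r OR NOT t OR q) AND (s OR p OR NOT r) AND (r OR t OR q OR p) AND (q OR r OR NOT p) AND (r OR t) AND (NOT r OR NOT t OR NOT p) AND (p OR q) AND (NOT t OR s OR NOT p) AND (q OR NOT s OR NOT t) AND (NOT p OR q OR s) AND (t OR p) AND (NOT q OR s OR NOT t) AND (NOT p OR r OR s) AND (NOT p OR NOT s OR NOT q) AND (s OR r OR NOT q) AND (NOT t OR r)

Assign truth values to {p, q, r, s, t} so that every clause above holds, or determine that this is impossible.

p=true,  q=true,  r=true,  s=false,  t=false

Suppose s = false.
Suppose p = true.
(NOT t) alone gives t = false.
(r) alone gives r = true.
(q) alone gives q = true.
This assignment satisfies each clause.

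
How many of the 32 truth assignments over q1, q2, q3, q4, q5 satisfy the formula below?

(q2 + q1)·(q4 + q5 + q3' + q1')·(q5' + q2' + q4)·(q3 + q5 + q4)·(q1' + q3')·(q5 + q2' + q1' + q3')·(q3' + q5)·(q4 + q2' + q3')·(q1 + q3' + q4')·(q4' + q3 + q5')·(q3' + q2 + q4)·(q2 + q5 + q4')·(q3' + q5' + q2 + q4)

3

There are 2^5 = 32 truth assignments over (q1, q2, q3, q4, q5).
Split on q4. With q4 = 1, the clauses containing q4 are satisfied and q4' drops from the rest; 2 of the 2^4 = 16 assignments to the other variables satisfy what remains.
With q4 = 0, by the same count on the reduced clause set, 1 assignment works.
(One model: q1=F, q2=T, q3=F, q4=T, q5=F.)
Total: 2 + 1 = 3.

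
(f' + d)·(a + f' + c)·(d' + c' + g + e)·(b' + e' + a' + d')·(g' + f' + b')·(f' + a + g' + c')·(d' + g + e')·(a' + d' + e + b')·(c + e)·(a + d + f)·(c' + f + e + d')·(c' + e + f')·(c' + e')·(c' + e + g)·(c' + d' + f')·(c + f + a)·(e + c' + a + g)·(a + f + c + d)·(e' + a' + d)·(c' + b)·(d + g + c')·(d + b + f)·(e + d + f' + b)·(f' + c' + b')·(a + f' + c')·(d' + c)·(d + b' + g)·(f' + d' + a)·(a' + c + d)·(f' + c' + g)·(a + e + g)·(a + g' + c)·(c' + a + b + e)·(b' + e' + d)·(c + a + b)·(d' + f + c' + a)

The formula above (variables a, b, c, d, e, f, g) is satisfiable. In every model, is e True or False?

Suppose e = 1.
From the singleton clause (c'), c = 0.
From the singleton clause (d'), d = 0.
From the singleton clause (f'), f = 0.
From the singleton clause (a), a = 1.
But (a') is also a unit clause — contradiction.
So every satisfying assignment has e = False.

False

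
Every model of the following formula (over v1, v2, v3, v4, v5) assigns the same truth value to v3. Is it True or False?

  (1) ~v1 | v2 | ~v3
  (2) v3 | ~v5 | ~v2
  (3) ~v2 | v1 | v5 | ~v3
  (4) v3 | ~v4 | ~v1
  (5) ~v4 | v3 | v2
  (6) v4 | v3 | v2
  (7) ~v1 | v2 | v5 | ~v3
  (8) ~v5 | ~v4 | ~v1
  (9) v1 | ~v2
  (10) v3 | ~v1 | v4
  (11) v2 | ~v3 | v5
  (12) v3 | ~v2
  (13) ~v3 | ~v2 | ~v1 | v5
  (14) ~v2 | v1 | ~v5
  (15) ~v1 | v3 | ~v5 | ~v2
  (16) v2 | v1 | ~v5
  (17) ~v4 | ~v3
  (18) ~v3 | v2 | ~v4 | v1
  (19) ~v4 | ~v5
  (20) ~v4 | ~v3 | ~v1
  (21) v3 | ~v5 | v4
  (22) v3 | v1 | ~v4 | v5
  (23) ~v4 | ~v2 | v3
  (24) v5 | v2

Suppose v3 = 0.
The clause (~v2) is unit, so v2 = 0.
The clause (~v4) is unit, so v4 = 0.
That conflicts with the unit clause (v4).
So every satisfying assignment has v3 = True.

True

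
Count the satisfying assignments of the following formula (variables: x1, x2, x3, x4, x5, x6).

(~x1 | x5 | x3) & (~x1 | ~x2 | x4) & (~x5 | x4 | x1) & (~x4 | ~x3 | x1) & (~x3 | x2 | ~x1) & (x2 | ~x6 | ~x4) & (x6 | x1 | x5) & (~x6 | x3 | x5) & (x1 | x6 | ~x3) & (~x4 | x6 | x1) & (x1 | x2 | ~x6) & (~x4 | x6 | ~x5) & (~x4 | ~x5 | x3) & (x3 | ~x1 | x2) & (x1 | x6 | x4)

4

There are 2^6 = 64 truth assignments over (x1, x2, x3, x4, x5, x6).
Split on x6. With x6 = 1, the clauses containing x6 are satisfied and ~x6 drops from the rest; 3 of the 2^5 = 32 assignments to the other variables satisfy what remains.
With x6 = 0, by the same count on the reduced clause set, 1 assignment works.
(One model: x1=F, x2=T, x3=T, x4=F, x5=F, x6=T.)
Total: 3 + 1 = 4.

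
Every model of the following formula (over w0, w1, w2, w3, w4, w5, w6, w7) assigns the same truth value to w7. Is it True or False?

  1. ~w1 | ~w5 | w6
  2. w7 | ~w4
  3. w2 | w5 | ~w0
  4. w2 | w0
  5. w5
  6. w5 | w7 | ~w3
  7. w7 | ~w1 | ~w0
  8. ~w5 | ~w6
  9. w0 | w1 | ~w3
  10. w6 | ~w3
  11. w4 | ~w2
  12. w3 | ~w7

False

Suppose w7 = 1.
(w5) alone gives w5 = 1.
(~w6) alone gives w6 = 0.
(~w1) alone gives w1 = 0.
(~w3) alone gives w3 = 0.
But (w3) is also a unit clause — contradiction.
So every satisfying assignment has w7 = False.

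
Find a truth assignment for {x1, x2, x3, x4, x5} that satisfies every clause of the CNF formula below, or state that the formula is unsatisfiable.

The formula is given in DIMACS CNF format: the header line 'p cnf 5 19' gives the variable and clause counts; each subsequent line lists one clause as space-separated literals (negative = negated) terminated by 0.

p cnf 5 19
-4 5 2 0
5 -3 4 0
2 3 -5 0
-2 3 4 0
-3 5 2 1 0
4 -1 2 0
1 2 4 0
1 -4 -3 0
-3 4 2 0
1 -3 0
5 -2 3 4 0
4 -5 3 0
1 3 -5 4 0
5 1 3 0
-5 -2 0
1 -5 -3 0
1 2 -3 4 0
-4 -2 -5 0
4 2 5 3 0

x1: True; x2: True; x3: True; x4: True; x5: False

Try x1 = True.
Try x4 = True.
Try x5 = False.
From the singleton clause (x2), x2 = True.
All clauses hold; x3 can take either value.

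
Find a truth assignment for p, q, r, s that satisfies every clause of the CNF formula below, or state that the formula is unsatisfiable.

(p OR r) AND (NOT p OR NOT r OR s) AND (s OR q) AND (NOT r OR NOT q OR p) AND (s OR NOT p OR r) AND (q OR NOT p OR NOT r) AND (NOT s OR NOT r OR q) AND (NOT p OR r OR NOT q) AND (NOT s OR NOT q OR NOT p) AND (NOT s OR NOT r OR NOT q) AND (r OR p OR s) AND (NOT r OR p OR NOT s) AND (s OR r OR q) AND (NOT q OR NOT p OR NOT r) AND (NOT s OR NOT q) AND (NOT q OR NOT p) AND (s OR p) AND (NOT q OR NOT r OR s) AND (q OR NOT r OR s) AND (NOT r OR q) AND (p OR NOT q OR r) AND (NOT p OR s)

p: true,  q: false,  r: false,  s: true

Case p = true:
Unit clause (NOT q) forces q = false.
Unit clause (s) forces s = true.
Unit clause (NOT r) forces r = false.
All clauses are satisfied.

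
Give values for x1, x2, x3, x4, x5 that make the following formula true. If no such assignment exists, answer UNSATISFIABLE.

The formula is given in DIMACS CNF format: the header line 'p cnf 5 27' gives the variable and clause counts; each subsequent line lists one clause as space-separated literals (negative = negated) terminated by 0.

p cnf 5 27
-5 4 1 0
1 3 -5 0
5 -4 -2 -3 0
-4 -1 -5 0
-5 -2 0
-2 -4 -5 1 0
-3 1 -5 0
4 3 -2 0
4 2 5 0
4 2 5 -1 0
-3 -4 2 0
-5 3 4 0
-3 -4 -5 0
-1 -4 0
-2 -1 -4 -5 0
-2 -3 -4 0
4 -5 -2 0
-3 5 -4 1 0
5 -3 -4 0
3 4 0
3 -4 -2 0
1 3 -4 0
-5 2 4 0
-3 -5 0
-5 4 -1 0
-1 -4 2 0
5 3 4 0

Try x5 = False.
Try x4 = False.
Unit clause (x2) forces x2 = True.
Unit clause (x3) forces x3 = True.
All clauses hold; x1 can take either value.

x1=True; x2=True; x3=True; x4=False; x5=False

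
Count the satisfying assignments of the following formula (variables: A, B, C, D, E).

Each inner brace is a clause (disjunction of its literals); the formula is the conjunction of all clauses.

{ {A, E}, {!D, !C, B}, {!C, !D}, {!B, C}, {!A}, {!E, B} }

There are 2^5 = 32 truth assignments over (A, B, C, D, E).
Split on D. With D = true, the clauses containing D are satisfied and !D drops from the rest; 0 of the 2^4 = 16 assignments to the other variables satisfy what remains.
With D = false, by the same count on the reduced clause set, 1 assignment works.
(One model: A=F, B=T, C=T, D=F, E=T.)
Total: 0 + 1 = 1.

1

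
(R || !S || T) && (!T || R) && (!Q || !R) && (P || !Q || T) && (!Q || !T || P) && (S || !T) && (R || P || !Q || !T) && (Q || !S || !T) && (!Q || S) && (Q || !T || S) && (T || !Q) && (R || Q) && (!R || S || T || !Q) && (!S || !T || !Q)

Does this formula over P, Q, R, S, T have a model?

Yes, satisfiable

Suppose T = false.
Unit clause (!Q) forces Q = false.
Unit clause (R) forces R = true.
Every clause is now satisfied; P, S are unconstrained.
A satisfying assignment: P: true; Q: false; R: true; S: true; T: false.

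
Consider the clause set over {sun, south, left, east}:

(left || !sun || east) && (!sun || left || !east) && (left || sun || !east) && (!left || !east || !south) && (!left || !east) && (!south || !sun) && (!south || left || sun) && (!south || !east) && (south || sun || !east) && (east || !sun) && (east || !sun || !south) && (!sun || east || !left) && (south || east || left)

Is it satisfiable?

Try left = true.
From the singleton clause (!east), east = false.
From the singleton clause (!sun), sun = false.
All clauses hold; south can take either value.
A satisfying assignment: sun ↦ false; south ↦ false; left ↦ true; east ↦ false.

Satisfiable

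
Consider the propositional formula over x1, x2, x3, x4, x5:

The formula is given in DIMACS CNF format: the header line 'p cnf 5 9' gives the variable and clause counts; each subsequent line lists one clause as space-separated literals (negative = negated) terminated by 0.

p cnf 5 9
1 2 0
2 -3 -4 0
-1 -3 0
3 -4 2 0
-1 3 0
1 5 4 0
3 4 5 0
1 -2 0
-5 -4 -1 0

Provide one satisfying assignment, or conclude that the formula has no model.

Branch on x1: set x1 = True.
The clause (¬x3) is unit, so x3 = False.
Now (x3) is unsatisfied and unit — conflict.
Undo x1 and try x1 = False.
The clause (x2) is unit, so x2 = True.
Now (¬x2) is unsatisfied and unit — conflict.
Neither x1 = True nor x1 = False works.

UNSATISFIABLE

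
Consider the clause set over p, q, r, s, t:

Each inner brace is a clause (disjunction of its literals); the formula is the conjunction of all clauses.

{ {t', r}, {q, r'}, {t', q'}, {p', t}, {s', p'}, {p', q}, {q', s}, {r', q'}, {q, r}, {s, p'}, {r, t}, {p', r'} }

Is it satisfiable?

Suppose t = 0.
Unit clause (p') forces p = 0.
Unit clause (r) forces r = 1.
Unit clause (q) forces q = 1.
Now (q') is unsatisfied and unit — conflict.
Undo t and try t = 1.
Unit clause (r) forces r = 1.
Unit clause (q) forces q = 1.
Now (q') is unsatisfied and unit — conflict.
Either choice for t ends in contradiction.
No assignment satisfies every clause.

Unsatisfiable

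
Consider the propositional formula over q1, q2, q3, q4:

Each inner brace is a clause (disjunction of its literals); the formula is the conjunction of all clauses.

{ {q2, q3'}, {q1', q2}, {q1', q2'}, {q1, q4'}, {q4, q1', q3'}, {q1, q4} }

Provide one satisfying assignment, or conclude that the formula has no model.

UNSATISFIABLE

Try q2 = 1.
Unit clause (q1') forces q1 = 0.
Unit clause (q4') forces q4 = 0.
But (q4) is also a unit clause — contradiction.
That branch fails; take q2 = 0 instead.
Unit clause (q3') forces q3 = 0.
Unit clause (q1') forces q1 = 0.
Unit clause (q4') forces q4 = 0.
But (q4) is also a unit clause — contradiction.
Neither q2 = 1 nor q2 = 0 works.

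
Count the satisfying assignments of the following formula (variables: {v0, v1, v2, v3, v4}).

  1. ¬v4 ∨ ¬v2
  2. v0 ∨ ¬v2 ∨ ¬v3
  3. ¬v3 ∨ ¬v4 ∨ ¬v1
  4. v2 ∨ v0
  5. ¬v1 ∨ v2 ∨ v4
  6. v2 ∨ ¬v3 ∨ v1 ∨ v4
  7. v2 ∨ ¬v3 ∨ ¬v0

9

There are 2^5 = 32 truth assignments over (v0, v1, v2, v3, v4).
Split on v0. With v0 = True, the clauses containing v0 are satisfied and ¬v0 drops from the rest; 7 of the 2^4 = 16 assignments to the other variables satisfy what remains.
With v0 = False, by the same count on the reduced clause set, 2 assignments work.
(One model: v0=F, v1=F, v2=T, v3=F, v4=F.)
Total: 7 + 2 = 9.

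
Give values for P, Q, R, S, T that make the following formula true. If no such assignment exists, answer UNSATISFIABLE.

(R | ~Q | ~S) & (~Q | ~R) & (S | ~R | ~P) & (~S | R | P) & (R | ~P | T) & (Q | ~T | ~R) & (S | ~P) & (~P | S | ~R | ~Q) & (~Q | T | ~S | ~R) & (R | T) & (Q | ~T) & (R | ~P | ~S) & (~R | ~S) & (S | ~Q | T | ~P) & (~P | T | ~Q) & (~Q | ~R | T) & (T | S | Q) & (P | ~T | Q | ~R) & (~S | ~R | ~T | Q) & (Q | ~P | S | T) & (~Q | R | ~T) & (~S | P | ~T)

UNSATISFIABLE

Suppose Q = 0.
Unit clause (~T) forces T = 0.
Unit clause (R) forces R = 1.
Unit clause (~S) forces S = 0.
But (S) is also a unit clause — contradiction.
Undo Q and try Q = 1.
Unit clause (~R) forces R = 0.
Unit clause (~S) forces S = 0.
Unit clause (~P) forces P = 0.
Unit clause (T) forces T = 1.
But (~T) is also a unit clause — contradiction.
Neither Q = 1 nor Q = 0 works.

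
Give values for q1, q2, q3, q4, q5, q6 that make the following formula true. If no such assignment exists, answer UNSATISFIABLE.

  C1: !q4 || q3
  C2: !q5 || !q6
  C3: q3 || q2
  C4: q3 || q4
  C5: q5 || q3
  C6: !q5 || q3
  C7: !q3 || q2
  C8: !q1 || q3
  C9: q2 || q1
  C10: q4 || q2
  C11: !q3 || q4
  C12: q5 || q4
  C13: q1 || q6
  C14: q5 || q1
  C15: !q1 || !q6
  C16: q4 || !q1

q1 ↦ true; q2 ↦ true; q3 ↦ true; q4 ↦ true; q5 ↦ false; q6 ↦ false

Suppose q4 = true.
(q3) alone gives q3 = true.
(q2) alone gives q2 = true.
Suppose q5 = false.
(q1) alone gives q1 = true.
(!q6) alone gives q6 = false.
All clauses are satisfied.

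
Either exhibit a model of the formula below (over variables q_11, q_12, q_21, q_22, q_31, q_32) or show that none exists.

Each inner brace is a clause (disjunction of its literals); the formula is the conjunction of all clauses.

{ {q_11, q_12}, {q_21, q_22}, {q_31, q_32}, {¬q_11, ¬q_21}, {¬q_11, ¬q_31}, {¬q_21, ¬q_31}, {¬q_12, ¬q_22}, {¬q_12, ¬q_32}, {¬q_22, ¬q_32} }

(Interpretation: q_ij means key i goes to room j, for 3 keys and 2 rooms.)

UNSATISFIABLE

Suppose q_11 = True.
The clause (¬q_21) is unit, so q_21 = False.
The clause (q_22) is unit, so q_22 = True.
The clause (¬q_31) is unit, so q_31 = False.
The clause (q_32) is unit, so q_32 = True.
Now (¬q_32) is unsatisfied and unit — conflict.
Backtrack on q_11: now try q_11 = False.
The clause (q_12) is unit, so q_12 = True.
The clause (¬q_22) is unit, so q_22 = False.
The clause (q_21) is unit, so q_21 = True.
The clause (¬q_31) is unit, so q_31 = False.
The clause (q_32) is unit, so q_32 = True.
Now (¬q_32) is unsatisfied and unit — conflict.
Neither q_11 = True nor q_11 = False works.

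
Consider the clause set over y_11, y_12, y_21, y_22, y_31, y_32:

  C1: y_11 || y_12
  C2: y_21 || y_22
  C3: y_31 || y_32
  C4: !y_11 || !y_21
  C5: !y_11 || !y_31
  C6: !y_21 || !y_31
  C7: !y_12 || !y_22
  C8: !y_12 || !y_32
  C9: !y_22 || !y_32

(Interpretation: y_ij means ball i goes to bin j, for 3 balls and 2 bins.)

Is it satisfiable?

Try y_11 = true.
The clause (!y_21) is unit, so y_21 = false.
The clause (y_22) is unit, so y_22 = true.
The clause (!y_31) is unit, so y_31 = false.
The clause (y_32) is unit, so y_32 = true.
But (!y_32) is also a unit clause — contradiction.
Undo y_11 and try y_11 = false.
The clause (y_12) is unit, so y_12 = true.
The clause (!y_22) is unit, so y_22 = false.
The clause (y_21) is unit, so y_21 = true.
The clause (!y_31) is unit, so y_31 = false.
The clause (y_32) is unit, so y_32 = true.
But (!y_32) is also a unit clause — contradiction.
Neither y_11 = true nor y_11 = false works.
No assignment satisfies every clause.

No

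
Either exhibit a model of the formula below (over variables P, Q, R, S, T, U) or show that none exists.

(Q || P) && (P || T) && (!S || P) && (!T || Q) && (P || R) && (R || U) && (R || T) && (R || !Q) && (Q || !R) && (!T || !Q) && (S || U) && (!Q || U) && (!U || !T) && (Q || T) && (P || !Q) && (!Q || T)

Case Q = true:
(R) alone gives R = true.
(!T) alone gives T = false.
That conflicts with the unit clause (T).
So Q must be the other value — set Q = false.
(P) alone gives P = true.
(!T) alone gives T = false.
That conflicts with the unit clause (T).
Both values of Q lead to a conflict.

UNSATISFIABLE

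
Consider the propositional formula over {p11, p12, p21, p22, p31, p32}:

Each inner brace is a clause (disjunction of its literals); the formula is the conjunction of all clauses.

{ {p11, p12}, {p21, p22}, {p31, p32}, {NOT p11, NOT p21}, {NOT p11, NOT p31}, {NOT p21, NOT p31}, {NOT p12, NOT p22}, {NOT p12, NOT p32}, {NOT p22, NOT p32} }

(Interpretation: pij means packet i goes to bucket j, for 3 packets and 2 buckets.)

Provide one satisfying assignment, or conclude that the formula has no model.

Branch on p11: set p11 = true.
Unit clause (NOT p21) forces p21 = false.
Unit clause (p22) forces p22 = true.
Unit clause (NOT p31) forces p31 = false.
Unit clause (p32) forces p32 = true.
That conflicts with the unit clause (NOT p32).
Backtrack on p11: now try p11 = false.
Unit clause (p12) forces p12 = true.
Unit clause (NOT p22) forces p22 = false.
Unit clause (p21) forces p21 = true.
Unit clause (NOT p31) forces p31 = false.
Unit clause (p32) forces p32 = true.
That conflicts with the unit clause (NOT p32).
Both values of p11 lead to a conflict.

UNSATISFIABLE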